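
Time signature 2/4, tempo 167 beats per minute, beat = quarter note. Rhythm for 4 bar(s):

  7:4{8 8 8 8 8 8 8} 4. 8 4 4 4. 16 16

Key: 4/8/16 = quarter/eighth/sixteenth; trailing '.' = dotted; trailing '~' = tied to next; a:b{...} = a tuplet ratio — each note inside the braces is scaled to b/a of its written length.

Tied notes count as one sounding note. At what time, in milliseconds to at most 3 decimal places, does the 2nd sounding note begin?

note 2 onset = 2/7b = 102.652ms

1. 0.0ms @ 0 + 102.652ms (2/7)
2. 102.652ms @ 2/7 + 102.652ms (2/7)
3. 205.304ms @ 4/7 + 102.652ms (2/7)
4. 307.956ms @ 6/7 + 102.652ms (2/7)
5. 410.607ms @ 8/7 + 102.652ms (2/7)
6. 513.259ms @ 10/7 + 102.652ms (2/7)
7. 615.911ms @ 12/7 + 102.652ms (2/7)
8. 718.563ms @ 2 + 538.922ms (3/2)
9. 1257.485ms @ 7/2 + 179.641ms (1/2)
10. 1437.126ms @ 4 + 359.281ms (1)
11. 1796.407ms @ 5 + 359.281ms (1)
12. 2155.689ms @ 6 + 538.922ms (3/2)
13. 2694.611ms @ 15/2 + 89.82ms (1/4)
14. 2784.431ms @ 31/4 + 89.82ms (1/4)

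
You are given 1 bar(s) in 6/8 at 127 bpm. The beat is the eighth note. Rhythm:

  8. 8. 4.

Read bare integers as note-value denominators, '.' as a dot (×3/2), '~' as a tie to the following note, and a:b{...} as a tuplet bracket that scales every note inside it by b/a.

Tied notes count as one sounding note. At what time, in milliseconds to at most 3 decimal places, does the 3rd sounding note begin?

1. 0.0ms @ 0 + 708.661ms (3/2)
2. 708.661ms @ 3/2 + 708.661ms (3/2)
3. 1417.323ms @ 3 + 1417.323ms (3)

note 3 onset = 3b = 1417.323ms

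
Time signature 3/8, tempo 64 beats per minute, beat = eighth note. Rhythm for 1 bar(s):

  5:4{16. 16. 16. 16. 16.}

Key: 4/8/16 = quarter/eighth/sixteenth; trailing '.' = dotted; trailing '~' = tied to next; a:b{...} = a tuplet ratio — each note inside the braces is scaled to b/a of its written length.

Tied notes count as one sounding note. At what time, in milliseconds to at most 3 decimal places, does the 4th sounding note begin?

1. 0.0ms @ 0 + 562.5ms (3/5)
2. 562.5ms @ 3/5 + 562.5ms (3/5)
3. 1125.0ms @ 6/5 + 562.5ms (3/5)
4. 1687.5ms @ 9/5 + 562.5ms (3/5)
5. 2250.0ms @ 12/5 + 562.5ms (3/5)

note 4 onset = 9/5b = 1687.5ms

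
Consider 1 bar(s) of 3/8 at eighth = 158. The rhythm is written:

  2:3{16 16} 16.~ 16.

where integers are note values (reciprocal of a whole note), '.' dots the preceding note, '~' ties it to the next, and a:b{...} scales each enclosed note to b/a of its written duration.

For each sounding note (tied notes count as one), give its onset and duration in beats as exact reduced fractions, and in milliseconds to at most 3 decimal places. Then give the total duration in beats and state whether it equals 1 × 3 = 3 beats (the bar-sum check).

1) 0.0ms=0b +284.81ms=3/4b
2) 284.81ms=3/4b +284.81ms=3/4b
3) 569.62ms=3/2b +569.62ms=3/2b
Σ=3b of 3 (158bpm 3/8) — PASS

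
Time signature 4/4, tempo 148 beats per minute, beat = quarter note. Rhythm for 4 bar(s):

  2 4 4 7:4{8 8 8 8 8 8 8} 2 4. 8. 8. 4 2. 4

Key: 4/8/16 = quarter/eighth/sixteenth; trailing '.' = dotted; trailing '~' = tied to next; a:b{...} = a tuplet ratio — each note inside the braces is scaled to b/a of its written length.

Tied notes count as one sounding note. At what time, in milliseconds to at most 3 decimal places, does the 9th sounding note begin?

1. 0.0ms @ 0 + 810.811ms (2)
2. 810.811ms @ 2 + 405.405ms (1)
3. 1216.216ms @ 3 + 405.405ms (1)
4. 1621.622ms @ 4 + 115.83ms (2/7)
5. 1737.452ms @ 30/7 + 115.83ms (2/7)
6. 1853.282ms @ 32/7 + 115.83ms (2/7)
7. 1969.112ms @ 34/7 + 115.83ms (2/7)
8. 2084.942ms @ 36/7 + 115.83ms (2/7)
9. 2200.772ms @ 38/7 + 115.83ms (2/7)
10. 2316.602ms @ 40/7 + 115.83ms (2/7)
11. 2432.432ms @ 6 + 810.811ms (2)
12. 3243.243ms @ 8 + 608.108ms (3/2)
13. 3851.351ms @ 19/2 + 304.054ms (3/4)
14. 4155.405ms @ 41/4 + 304.054ms (3/4)
15. 4459.459ms @ 11 + 405.405ms (1)
16. 4864.865ms @ 12 + 1216.216ms (3)
17. 6081.081ms @ 15 + 405.405ms (1)

note 9 onset = 38/7b = 2200.772ms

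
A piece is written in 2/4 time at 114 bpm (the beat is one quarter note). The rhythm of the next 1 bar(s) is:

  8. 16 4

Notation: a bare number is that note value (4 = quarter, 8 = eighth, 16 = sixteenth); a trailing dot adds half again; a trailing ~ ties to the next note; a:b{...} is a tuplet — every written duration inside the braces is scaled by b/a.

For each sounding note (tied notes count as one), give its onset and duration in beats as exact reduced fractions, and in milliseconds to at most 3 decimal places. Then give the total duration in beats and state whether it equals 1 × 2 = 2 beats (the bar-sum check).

1) 0.0ms=0b +394.737ms=3/4b
2) 394.737ms=3/4b +131.579ms=1/4b
3) 526.316ms=1b +526.316ms=1b
Σ=2b of 2 (114bpm 2/4) — PASS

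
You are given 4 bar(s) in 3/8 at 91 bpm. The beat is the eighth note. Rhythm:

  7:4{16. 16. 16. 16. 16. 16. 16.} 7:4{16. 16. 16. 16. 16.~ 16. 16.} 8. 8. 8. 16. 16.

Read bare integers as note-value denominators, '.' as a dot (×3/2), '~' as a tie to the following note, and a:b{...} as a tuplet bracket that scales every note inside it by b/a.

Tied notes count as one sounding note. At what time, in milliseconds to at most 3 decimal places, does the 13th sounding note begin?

note 13 onset = 39/7b = 3673.469ms

1. 0.0ms @ 0 + 282.575ms (3/7)
2. 282.575ms @ 3/7 + 282.575ms (3/7)
3. 565.149ms @ 6/7 + 282.575ms (3/7)
4. 847.724ms @ 9/7 + 282.575ms (3/7)
5. 1130.298ms @ 12/7 + 282.575ms (3/7)
6. 1412.873ms @ 15/7 + 282.575ms (3/7)
7. 1695.447ms @ 18/7 + 282.575ms (3/7)
8. 1978.022ms @ 3 + 282.575ms (3/7)
9. 2260.597ms @ 24/7 + 282.575ms (3/7)
10. 2543.171ms @ 27/7 + 282.575ms (3/7)
11. 2825.746ms @ 30/7 + 282.575ms (3/7)
12. 3108.32ms @ 33/7 + 565.149ms (6/7)
13. 3673.469ms @ 39/7 + 282.575ms (3/7)
14. 3956.044ms @ 6 + 989.011ms (3/2)
15. 4945.055ms @ 15/2 + 989.011ms (3/2)
16. 5934.066ms @ 9 + 989.011ms (3/2)
17. 6923.077ms @ 21/2 + 494.505ms (3/4)
18. 7417.582ms @ 45/4 + 494.505ms (3/4)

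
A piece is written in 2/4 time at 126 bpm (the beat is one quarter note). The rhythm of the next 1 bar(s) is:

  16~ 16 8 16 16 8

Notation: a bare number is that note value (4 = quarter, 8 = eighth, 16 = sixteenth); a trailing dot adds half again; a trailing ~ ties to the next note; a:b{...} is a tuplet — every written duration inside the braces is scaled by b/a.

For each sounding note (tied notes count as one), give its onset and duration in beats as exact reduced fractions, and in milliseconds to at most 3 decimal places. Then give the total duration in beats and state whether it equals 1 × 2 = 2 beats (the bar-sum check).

1) 0.0ms=0b +238.095ms=1/2b
2) 238.095ms=1/2b +238.095ms=1/2b
3) 476.19ms=1b +119.048ms=1/4b
4) 595.238ms=5/4b +119.048ms=1/4b
5) 714.286ms=3/2b +238.095ms=1/2b
Σ=2b of 2 (126bpm 2/4) — PASS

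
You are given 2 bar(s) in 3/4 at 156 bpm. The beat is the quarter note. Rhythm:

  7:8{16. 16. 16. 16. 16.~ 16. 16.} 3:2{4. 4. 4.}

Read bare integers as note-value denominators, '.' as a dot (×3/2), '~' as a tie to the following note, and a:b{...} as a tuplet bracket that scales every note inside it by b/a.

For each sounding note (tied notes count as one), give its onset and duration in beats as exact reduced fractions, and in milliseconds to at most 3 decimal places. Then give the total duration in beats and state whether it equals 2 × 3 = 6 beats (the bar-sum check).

1) 0.0ms=0b +164.835ms=3/7b
2) 164.835ms=3/7b +164.835ms=3/7b
3) 329.67ms=6/7b +164.835ms=3/7b
4) 494.505ms=9/7b +164.835ms=3/7b
5) 659.341ms=12/7b +329.67ms=6/7b
6) 989.011ms=18/7b +164.835ms=3/7b
7) 1153.846ms=3b +384.615ms=1b
8) 1538.462ms=4b +384.615ms=1b
9) 1923.077ms=5b +384.615ms=1b
Σ=6b of 6 (156bpm 3/4) — PASS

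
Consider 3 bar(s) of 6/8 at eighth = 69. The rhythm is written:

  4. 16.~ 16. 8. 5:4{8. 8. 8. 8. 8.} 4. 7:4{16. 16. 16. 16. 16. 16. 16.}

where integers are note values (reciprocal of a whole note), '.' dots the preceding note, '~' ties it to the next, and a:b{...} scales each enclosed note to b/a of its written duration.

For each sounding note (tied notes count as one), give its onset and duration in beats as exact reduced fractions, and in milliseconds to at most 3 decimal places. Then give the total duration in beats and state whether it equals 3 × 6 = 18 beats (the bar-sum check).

1) 0.0ms=0b +2608.696ms=3b
2) 2608.696ms=3b +1304.348ms=3/2b
3) 3913.043ms=9/2b +1304.348ms=3/2b
4) 5217.391ms=6b +1043.478ms=6/5b
5) 6260.87ms=36/5b +1043.478ms=6/5b
6) 7304.348ms=42/5b +1043.478ms=6/5b
7) 8347.826ms=48/5b +1043.478ms=6/5b
8) 9391.304ms=54/5b +1043.478ms=6/5b
9) 10434.783ms=12b +2608.696ms=3b
10) 13043.478ms=15b +372.671ms=3/7b
11) 13416.149ms=108/7b +372.671ms=3/7b
12) 13788.82ms=111/7b +372.671ms=3/7b
13) 14161.491ms=114/7b +372.671ms=3/7b
14) 14534.161ms=117/7b +372.671ms=3/7b
15) 14906.832ms=120/7b +372.671ms=3/7b
16) 15279.503ms=123/7b +372.671ms=3/7b
Σ=18b of 18 (69bpm 6/8) — PASS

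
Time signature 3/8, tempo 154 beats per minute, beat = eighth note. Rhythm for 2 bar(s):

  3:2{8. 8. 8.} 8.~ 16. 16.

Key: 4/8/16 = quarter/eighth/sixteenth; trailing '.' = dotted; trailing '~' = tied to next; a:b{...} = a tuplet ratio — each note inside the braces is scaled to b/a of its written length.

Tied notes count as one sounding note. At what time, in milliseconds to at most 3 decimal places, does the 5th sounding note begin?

note 5 onset = 21/4b = 2045.455ms

1. 0.0ms @ 0 + 389.61ms (1)
2. 389.61ms @ 1 + 389.61ms (1)
3. 779.221ms @ 2 + 389.61ms (1)
4. 1168.831ms @ 3 + 876.623ms (9/4)
5. 2045.455ms @ 21/4 + 292.208ms (3/4)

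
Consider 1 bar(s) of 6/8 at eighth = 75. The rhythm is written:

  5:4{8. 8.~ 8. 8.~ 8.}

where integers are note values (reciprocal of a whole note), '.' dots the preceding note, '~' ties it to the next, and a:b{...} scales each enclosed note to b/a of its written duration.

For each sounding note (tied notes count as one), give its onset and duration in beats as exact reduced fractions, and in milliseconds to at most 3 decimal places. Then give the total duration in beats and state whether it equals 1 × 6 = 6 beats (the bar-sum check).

1) 0.0ms=0b +960.0ms=6/5b
2) 960.0ms=6/5b +1920.0ms=12/5b
3) 2880.0ms=18/5b +1920.0ms=12/5b
Σ=6b of 6 (75bpm 6/8) — PASS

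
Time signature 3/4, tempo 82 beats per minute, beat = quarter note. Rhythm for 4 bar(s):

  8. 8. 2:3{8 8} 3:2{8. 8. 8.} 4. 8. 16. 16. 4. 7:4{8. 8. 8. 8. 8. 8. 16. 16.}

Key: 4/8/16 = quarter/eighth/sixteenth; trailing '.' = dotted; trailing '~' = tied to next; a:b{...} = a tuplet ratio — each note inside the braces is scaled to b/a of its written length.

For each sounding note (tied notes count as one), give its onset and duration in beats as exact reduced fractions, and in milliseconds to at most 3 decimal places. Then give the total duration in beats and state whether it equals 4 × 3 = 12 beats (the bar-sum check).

1) 0.0ms=0b +548.78ms=3/4b
2) 548.78ms=3/4b +548.78ms=3/4b
3) 1097.561ms=3/2b +548.78ms=3/4b
4) 1646.341ms=9/4b +548.78ms=3/4b
5) 2195.122ms=3b +365.854ms=1/2b
6) 2560.976ms=7/2b +365.854ms=1/2b
7) 2926.829ms=4b +365.854ms=1/2b
8) 3292.683ms=9/2b +1097.561ms=3/2b
9) 4390.244ms=6b +548.78ms=3/4b
10) 4939.024ms=27/4b +274.39ms=3/8b
11) 5213.415ms=57/8b +274.39ms=3/8b
12) 5487.805ms=15/2b +1097.561ms=3/2b
13) 6585.366ms=9b +313.589ms=3/7b
14) 6898.955ms=66/7b +313.589ms=3/7b
15) 7212.544ms=69/7b +313.589ms=3/7b
16) 7526.132ms=72/7b +313.589ms=3/7b
17) 7839.721ms=75/7b +313.589ms=3/7b
18) 8153.31ms=78/7b +313.589ms=3/7b
19) 8466.899ms=81/7b +156.794ms=3/14b
20) 8623.693ms=165/14b +156.794ms=3/14b
Σ=12b of 12 (82bpm 3/4) — PASS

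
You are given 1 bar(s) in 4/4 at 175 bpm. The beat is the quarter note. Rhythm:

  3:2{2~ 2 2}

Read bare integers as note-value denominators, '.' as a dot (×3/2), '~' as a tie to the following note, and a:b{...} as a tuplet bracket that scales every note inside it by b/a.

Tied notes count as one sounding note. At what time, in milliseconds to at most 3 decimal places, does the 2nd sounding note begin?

1. 0.0ms @ 0 + 914.286ms (8/3)
2. 914.286ms @ 8/3 + 457.143ms (4/3)

note 2 onset = 8/3b = 914.286ms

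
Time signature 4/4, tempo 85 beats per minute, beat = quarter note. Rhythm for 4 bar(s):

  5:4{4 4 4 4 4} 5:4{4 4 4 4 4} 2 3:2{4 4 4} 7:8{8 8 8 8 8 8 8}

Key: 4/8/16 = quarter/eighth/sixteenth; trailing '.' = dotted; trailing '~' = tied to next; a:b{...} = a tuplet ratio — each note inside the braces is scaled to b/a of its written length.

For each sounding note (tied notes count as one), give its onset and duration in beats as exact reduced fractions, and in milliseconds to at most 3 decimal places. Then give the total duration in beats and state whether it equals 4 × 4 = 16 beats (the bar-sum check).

1) 0.0ms=0b +564.706ms=4/5b
2) 564.706ms=4/5b +564.706ms=4/5b
3) 1129.412ms=8/5b +564.706ms=4/5b
4) 1694.118ms=12/5b +564.706ms=4/5b
5) 2258.824ms=16/5b +564.706ms=4/5b
6) 2823.529ms=4b +564.706ms=4/5b
7) 3388.235ms=24/5b +564.706ms=4/5b
8) 3952.941ms=28/5b +564.706ms=4/5b
9) 4517.647ms=32/5b +564.706ms=4/5b
10) 5082.353ms=36/5b +564.706ms=4/5b
11) 5647.059ms=8b +1411.765ms=2b
12) 7058.824ms=10b +470.588ms=2/3b
13) 7529.412ms=32/3b +470.588ms=2/3b
14) 8000.0ms=34/3b +470.588ms=2/3b
15) 8470.588ms=12b +403.361ms=4/7b
16) 8873.95ms=88/7b +403.361ms=4/7b
17) 9277.311ms=92/7b +403.361ms=4/7b
18) 9680.672ms=96/7b +403.361ms=4/7b
19) 10084.034ms=100/7b +403.361ms=4/7b
20) 10487.395ms=104/7b +403.361ms=4/7b
21) 10890.756ms=108/7b +403.361ms=4/7b
Σ=16b of 16 (85bpm 4/4) — PASS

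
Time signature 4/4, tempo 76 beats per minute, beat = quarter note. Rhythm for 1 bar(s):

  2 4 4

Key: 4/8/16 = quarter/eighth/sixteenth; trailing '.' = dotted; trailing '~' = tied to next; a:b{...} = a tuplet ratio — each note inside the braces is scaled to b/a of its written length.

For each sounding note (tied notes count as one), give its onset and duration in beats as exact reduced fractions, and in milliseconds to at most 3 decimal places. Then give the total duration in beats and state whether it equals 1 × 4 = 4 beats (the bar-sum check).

1) 0.0ms=0b +1578.947ms=2b
2) 1578.947ms=2b +789.474ms=1b
3) 2368.421ms=3b +789.474ms=1b
Σ=4b of 4 (76bpm 4/4) — PASS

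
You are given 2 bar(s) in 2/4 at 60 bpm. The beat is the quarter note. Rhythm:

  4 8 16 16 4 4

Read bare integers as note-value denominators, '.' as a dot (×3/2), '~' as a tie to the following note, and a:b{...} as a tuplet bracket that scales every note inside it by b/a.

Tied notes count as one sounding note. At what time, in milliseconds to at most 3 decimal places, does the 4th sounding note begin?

1. 0.0ms @ 0 + 1000.0ms (1)
2. 1000.0ms @ 1 + 500.0ms (1/2)
3. 1500.0ms @ 3/2 + 250.0ms (1/4)
4. 1750.0ms @ 7/4 + 250.0ms (1/4)
5. 2000.0ms @ 2 + 1000.0ms (1)
6. 3000.0ms @ 3 + 1000.0ms (1)

note 4 onset = 7/4b = 1750.0ms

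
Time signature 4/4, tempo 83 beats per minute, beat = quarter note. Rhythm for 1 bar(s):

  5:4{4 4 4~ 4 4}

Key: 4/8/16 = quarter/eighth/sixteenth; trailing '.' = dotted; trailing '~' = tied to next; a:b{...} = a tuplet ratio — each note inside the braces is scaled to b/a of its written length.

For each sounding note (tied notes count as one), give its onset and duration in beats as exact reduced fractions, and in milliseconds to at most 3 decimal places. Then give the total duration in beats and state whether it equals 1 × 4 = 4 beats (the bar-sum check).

1) 0.0ms=0b +578.313ms=4/5b
2) 578.313ms=4/5b +578.313ms=4/5b
3) 1156.627ms=8/5b +1156.627ms=8/5b
4) 2313.253ms=16/5b +578.313ms=4/5b
Σ=4b of 4 (83bpm 4/4) — PASS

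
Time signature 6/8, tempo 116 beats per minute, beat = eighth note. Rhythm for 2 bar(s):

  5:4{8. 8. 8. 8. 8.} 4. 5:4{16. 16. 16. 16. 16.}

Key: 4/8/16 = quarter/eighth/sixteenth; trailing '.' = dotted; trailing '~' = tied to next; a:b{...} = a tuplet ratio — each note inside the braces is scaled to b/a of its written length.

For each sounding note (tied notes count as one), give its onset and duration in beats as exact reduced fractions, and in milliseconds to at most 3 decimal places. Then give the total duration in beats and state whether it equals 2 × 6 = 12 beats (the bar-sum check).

1) 0.0ms=0b +620.69ms=6/5b
2) 620.69ms=6/5b +620.69ms=6/5b
3) 1241.379ms=12/5b +620.69ms=6/5b
4) 1862.069ms=18/5b +620.69ms=6/5b
5) 2482.759ms=24/5b +620.69ms=6/5b
6) 3103.448ms=6b +1551.724ms=3b
7) 4655.172ms=9b +310.345ms=3/5b
8) 4965.517ms=48/5b +310.345ms=3/5b
9) 5275.862ms=51/5b +310.345ms=3/5b
10) 5586.207ms=54/5b +310.345ms=3/5b
11) 5896.552ms=57/5b +310.345ms=3/5b
Σ=12b of 12 (116bpm 6/8) — PASS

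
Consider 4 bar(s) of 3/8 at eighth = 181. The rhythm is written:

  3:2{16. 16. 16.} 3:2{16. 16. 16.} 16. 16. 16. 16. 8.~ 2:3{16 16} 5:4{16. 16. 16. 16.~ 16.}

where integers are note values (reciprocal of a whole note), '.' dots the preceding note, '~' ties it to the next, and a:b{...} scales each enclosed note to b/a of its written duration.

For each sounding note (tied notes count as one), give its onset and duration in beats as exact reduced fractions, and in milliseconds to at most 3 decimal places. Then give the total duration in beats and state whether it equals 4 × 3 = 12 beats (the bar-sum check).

1) 0.0ms=0b +165.746ms=1/2b
2) 165.746ms=1/2b +165.746ms=1/2b
3) 331.492ms=1b +165.746ms=1/2b
4) 497.238ms=3/2b +165.746ms=1/2b
5) 662.983ms=2b +165.746ms=1/2b
6) 828.729ms=5/2b +165.746ms=1/2b
7) 994.475ms=3b +248.619ms=3/4b
8) 1243.094ms=15/4b +248.619ms=3/4b
9) 1491.713ms=9/2b +248.619ms=3/4b
10) 1740.331ms=21/4b +248.619ms=3/4b
11) 1988.95ms=6b +745.856ms=9/4b
12) 2734.807ms=33/4b +248.619ms=3/4b
13) 2983.425ms=9b +198.895ms=3/5b
14) 3182.32ms=48/5b +198.895ms=3/5b
15) 3381.215ms=51/5b +198.895ms=3/5b
16) 3580.11ms=54/5b +397.79ms=6/5b
Σ=12b of 12 (181bpm 3/8) — PASS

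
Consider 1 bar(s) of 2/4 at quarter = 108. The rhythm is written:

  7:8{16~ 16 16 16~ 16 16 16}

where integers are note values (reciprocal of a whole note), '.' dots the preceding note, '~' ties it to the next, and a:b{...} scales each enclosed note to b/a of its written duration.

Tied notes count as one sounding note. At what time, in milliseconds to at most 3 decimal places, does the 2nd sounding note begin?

note 2 onset = 4/7b = 317.46ms

1. 0.0ms @ 0 + 317.46ms (4/7)
2. 317.46ms @ 4/7 + 158.73ms (2/7)
3. 476.19ms @ 6/7 + 317.46ms (4/7)
4. 793.651ms @ 10/7 + 158.73ms (2/7)
5. 952.381ms @ 12/7 + 158.73ms (2/7)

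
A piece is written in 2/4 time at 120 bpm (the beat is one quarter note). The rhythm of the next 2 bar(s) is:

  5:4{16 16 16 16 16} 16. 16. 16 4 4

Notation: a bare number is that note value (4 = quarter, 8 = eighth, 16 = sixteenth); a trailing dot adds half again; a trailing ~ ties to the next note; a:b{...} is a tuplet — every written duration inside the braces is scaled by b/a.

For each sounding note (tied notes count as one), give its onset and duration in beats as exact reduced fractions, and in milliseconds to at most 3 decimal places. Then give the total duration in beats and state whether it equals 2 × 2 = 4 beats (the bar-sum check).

1) 0.0ms=0b +100.0ms=1/5b
2) 100.0ms=1/5b +100.0ms=1/5b
3) 200.0ms=2/5b +100.0ms=1/5b
4) 300.0ms=3/5b +100.0ms=1/5b
5) 400.0ms=4/5b +100.0ms=1/5b
6) 500.0ms=1b +187.5ms=3/8b
7) 687.5ms=11/8b +187.5ms=3/8b
8) 875.0ms=7/4b +125.0ms=1/4b
9) 1000.0ms=2b +500.0ms=1b
10) 1500.0ms=3b +500.0ms=1b
Σ=4b of 4 (120bpm 2/4) — PASS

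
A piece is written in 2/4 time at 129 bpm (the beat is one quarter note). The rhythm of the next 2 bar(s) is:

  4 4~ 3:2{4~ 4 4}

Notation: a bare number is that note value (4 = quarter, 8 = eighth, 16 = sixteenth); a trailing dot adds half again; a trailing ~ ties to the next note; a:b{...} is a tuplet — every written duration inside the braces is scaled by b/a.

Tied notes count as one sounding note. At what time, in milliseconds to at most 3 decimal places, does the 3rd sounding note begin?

1. 0.0ms @ 0 + 465.116ms (1)
2. 465.116ms @ 1 + 1085.271ms (7/3)
3. 1550.388ms @ 10/3 + 310.078ms (2/3)

note 3 onset = 10/3b = 1550.388ms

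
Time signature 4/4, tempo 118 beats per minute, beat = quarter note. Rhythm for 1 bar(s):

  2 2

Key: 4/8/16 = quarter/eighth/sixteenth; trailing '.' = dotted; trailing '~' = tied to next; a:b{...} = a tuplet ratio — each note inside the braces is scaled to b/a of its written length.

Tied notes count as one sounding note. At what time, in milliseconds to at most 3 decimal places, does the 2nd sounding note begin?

note 2 onset = 2b = 1016.949ms

1. 0.0ms @ 0 + 1016.949ms (2)
2. 1016.949ms @ 2 + 1016.949ms (2)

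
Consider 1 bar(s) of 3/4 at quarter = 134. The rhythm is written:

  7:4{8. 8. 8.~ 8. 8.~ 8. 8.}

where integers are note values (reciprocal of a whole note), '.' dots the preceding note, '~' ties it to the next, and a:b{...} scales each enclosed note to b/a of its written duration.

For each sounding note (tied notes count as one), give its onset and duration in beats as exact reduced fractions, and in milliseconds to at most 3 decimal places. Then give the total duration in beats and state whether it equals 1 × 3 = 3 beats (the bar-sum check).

1) 0.0ms=0b +191.898ms=3/7b
2) 191.898ms=3/7b +191.898ms=3/7b
3) 383.795ms=6/7b +383.795ms=6/7b
4) 767.591ms=12/7b +383.795ms=6/7b
5) 1151.386ms=18/7b +191.898ms=3/7b
Σ=3b of 3 (134bpm 3/4) — PASS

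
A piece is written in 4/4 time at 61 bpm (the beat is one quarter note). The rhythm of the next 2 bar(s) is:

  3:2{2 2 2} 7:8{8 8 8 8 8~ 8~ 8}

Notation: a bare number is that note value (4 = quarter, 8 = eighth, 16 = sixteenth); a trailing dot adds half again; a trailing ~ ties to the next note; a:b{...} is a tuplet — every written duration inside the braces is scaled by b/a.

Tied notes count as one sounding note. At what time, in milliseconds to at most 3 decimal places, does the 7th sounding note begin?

note 7 onset = 40/7b = 5620.609ms

1. 0.0ms @ 0 + 1311.475ms (4/3)
2. 1311.475ms @ 4/3 + 1311.475ms (4/3)
3. 2622.951ms @ 8/3 + 1311.475ms (4/3)
4. 3934.426ms @ 4 + 562.061ms (4/7)
5. 4496.487ms @ 32/7 + 562.061ms (4/7)
6. 5058.548ms @ 36/7 + 562.061ms (4/7)
7. 5620.609ms @ 40/7 + 562.061ms (4/7)
8. 6182.67ms @ 44/7 + 1686.183ms (12/7)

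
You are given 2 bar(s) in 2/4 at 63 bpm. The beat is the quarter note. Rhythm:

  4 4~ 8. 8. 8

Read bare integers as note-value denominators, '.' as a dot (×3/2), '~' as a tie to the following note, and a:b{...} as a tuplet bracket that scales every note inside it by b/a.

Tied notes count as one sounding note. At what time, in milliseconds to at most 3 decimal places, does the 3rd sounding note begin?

1. 0.0ms @ 0 + 952.381ms (1)
2. 952.381ms @ 1 + 1666.667ms (7/4)
3. 2619.048ms @ 11/4 + 714.286ms (3/4)
4. 3333.333ms @ 7/2 + 476.19ms (1/2)

note 3 onset = 11/4b = 2619.048ms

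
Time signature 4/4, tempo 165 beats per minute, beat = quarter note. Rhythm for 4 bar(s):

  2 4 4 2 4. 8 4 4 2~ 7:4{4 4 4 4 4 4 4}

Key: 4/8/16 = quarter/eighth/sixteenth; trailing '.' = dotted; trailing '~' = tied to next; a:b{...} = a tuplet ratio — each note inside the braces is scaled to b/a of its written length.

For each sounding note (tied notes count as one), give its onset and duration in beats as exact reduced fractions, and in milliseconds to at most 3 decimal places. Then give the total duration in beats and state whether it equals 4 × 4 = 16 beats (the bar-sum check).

1) 0.0ms=0b +727.273ms=2b
2) 727.273ms=2b +363.636ms=1b
3) 1090.909ms=3b +363.636ms=1b
4) 1454.545ms=4b +727.273ms=2b
5) 2181.818ms=6b +545.455ms=3/2b
6) 2727.273ms=15/2b +181.818ms=1/2b
7) 2909.091ms=8b +363.636ms=1b
8) 3272.727ms=9b +363.636ms=1b
9) 3636.364ms=10b +935.065ms=18/7b
10) 4571.429ms=88/7b +207.792ms=4/7b
11) 4779.221ms=92/7b +207.792ms=4/7b
12) 4987.013ms=96/7b +207.792ms=4/7b
13) 5194.805ms=100/7b +207.792ms=4/7b
14) 5402.597ms=104/7b +207.792ms=4/7b
15) 5610.39ms=108/7b +207.792ms=4/7b
Σ=16b of 16 (165bpm 4/4) — PASS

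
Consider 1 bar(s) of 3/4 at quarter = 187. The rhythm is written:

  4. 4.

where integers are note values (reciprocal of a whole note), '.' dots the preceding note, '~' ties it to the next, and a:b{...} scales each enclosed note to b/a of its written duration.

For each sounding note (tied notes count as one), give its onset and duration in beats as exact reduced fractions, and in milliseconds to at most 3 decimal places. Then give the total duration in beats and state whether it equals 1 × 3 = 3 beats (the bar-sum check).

1) 0.0ms=0b +481.283ms=3/2b
2) 481.283ms=3/2b +481.283ms=3/2b
Σ=3b of 3 (187bpm 3/4) — PASS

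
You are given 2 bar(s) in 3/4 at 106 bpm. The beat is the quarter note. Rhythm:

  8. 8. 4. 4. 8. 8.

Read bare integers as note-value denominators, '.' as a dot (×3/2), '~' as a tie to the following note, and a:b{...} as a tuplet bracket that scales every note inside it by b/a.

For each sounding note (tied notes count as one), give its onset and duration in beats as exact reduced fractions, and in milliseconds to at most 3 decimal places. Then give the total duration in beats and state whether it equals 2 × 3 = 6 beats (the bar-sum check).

1) 0.0ms=0b +424.528ms=3/4b
2) 424.528ms=3/4b +424.528ms=3/4b
3) 849.057ms=3/2b +849.057ms=3/2b
4) 1698.113ms=3b +849.057ms=3/2b
5) 2547.17ms=9/2b +424.528ms=3/4b
6) 2971.698ms=21/4b +424.528ms=3/4b
Σ=6b of 6 (106bpm 3/4) — PASS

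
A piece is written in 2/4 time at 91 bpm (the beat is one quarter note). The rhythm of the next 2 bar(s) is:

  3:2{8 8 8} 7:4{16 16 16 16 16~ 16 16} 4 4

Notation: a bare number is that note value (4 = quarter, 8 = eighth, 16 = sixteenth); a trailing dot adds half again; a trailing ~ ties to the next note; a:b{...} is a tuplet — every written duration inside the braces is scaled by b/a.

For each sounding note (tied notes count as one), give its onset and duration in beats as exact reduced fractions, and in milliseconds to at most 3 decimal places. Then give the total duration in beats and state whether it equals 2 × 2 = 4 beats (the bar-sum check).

1) 0.0ms=0b +219.78ms=1/3b
2) 219.78ms=1/3b +219.78ms=1/3b
3) 439.56ms=2/3b +219.78ms=1/3b
4) 659.341ms=1b +94.192ms=1/7b
5) 753.532ms=8/7b +94.192ms=1/7b
6) 847.724ms=9/7b +94.192ms=1/7b
7) 941.915ms=10/7b +94.192ms=1/7b
8) 1036.107ms=11/7b +188.383ms=2/7b
9) 1224.49ms=13/7b +94.192ms=1/7b
10) 1318.681ms=2b +659.341ms=1b
11) 1978.022ms=3b +659.341ms=1b
Σ=4b of 4 (91bpm 2/4) — PASS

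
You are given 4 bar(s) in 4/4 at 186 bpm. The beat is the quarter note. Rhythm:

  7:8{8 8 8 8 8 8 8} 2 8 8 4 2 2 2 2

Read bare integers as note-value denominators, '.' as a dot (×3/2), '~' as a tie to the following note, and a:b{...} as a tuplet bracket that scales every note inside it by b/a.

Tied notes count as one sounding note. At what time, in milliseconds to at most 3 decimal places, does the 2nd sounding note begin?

1. 0.0ms @ 0 + 184.332ms (4/7)
2. 184.332ms @ 4/7 + 184.332ms (4/7)
3. 368.664ms @ 8/7 + 184.332ms (4/7)
4. 552.995ms @ 12/7 + 184.332ms (4/7)
5. 737.327ms @ 16/7 + 184.332ms (4/7)
6. 921.659ms @ 20/7 + 184.332ms (4/7)
7. 1105.991ms @ 24/7 + 184.332ms (4/7)
8. 1290.323ms @ 4 + 645.161ms (2)
9. 1935.484ms @ 6 + 161.29ms (1/2)
10. 2096.774ms @ 13/2 + 161.29ms (1/2)
11. 2258.065ms @ 7 + 322.581ms (1)
12. 2580.645ms @ 8 + 645.161ms (2)
13. 3225.806ms @ 10 + 645.161ms (2)
14. 3870.968ms @ 12 + 645.161ms (2)
15. 4516.129ms @ 14 + 645.161ms (2)

note 2 onset = 4/7b = 184.332ms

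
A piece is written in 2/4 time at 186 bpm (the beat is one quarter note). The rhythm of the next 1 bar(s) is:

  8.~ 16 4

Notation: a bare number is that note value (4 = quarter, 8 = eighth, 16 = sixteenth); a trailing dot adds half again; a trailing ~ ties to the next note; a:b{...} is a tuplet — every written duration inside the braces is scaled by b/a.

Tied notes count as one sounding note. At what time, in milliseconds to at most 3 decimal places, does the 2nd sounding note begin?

1. 0.0ms @ 0 + 322.581ms (1)
2. 322.581ms @ 1 + 322.581ms (1)

note 2 onset = 1b = 322.581ms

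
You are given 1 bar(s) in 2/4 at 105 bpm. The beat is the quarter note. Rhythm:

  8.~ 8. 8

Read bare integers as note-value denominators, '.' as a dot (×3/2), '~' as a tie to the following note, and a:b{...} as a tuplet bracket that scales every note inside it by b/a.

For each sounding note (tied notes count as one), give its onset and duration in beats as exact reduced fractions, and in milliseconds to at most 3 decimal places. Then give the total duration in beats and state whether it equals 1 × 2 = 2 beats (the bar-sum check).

1) 0.0ms=0b +857.143ms=3/2b
2) 857.143ms=3/2b +285.714ms=1/2b
Σ=2b of 2 (105bpm 2/4) — PASS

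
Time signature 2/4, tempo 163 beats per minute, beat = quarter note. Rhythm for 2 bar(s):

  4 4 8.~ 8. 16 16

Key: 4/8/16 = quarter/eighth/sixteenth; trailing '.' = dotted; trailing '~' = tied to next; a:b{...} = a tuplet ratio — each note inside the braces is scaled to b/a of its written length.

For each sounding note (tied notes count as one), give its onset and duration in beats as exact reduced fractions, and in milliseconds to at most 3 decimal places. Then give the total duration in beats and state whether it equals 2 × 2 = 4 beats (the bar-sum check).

1) 0.0ms=0b +368.098ms=1b
2) 368.098ms=1b +368.098ms=1b
3) 736.196ms=2b +552.147ms=3/2b
4) 1288.344ms=7/2b +92.025ms=1/4b
5) 1380.368ms=15/4b +92.025ms=1/4b
Σ=4b of 4 (163bpm 2/4) — PASS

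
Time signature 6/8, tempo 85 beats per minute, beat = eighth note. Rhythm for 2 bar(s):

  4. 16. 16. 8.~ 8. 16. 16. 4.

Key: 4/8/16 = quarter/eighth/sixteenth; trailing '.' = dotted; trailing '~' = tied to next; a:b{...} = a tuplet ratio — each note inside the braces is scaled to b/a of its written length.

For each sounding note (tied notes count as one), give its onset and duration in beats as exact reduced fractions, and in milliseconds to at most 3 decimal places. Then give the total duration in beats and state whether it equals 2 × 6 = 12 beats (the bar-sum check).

1) 0.0ms=0b +2117.647ms=3b
2) 2117.647ms=3b +529.412ms=3/4b
3) 2647.059ms=15/4b +529.412ms=3/4b
4) 3176.471ms=9/2b +2117.647ms=3b
5) 5294.118ms=15/2b +529.412ms=3/4b
6) 5823.529ms=33/4b +529.412ms=3/4b
7) 6352.941ms=9b +2117.647ms=3b
Σ=12b of 12 (85bpm 6/8) — PASS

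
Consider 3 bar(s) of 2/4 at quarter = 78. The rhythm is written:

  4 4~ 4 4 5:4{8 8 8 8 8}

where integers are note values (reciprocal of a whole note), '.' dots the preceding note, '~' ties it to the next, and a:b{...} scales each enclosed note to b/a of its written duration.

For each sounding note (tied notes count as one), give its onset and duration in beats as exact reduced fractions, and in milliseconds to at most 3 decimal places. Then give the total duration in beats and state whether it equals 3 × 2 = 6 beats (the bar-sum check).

1) 0.0ms=0b +769.231ms=1b
2) 769.231ms=1b +1538.462ms=2b
3) 2307.692ms=3b +769.231ms=1b
4) 3076.923ms=4b +307.692ms=2/5b
5) 3384.615ms=22/5b +307.692ms=2/5b
6) 3692.308ms=24/5b +307.692ms=2/5b
7) 4000.0ms=26/5b +307.692ms=2/5b
8) 4307.692ms=28/5b +307.692ms=2/5b
Σ=6b of 6 (78bpm 2/4) — PASS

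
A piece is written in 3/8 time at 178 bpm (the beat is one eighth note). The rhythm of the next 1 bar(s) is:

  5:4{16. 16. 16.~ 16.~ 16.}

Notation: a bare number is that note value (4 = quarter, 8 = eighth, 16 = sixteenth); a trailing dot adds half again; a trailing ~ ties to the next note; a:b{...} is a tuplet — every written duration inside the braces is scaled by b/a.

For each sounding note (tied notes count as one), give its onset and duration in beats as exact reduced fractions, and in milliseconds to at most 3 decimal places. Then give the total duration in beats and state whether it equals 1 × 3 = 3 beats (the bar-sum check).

1) 0.0ms=0b +202.247ms=3/5b
2) 202.247ms=3/5b +202.247ms=3/5b
3) 404.494ms=6/5b +606.742ms=9/5b
Σ=3b of 3 (178bpm 3/8) — PASS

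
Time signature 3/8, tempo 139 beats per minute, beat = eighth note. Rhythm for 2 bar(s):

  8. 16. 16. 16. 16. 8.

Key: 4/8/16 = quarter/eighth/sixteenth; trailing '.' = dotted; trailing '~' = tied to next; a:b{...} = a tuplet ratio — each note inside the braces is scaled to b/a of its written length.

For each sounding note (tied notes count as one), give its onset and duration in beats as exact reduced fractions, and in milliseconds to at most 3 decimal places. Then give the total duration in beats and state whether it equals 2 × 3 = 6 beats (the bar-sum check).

1) 0.0ms=0b +647.482ms=3/2b
2) 647.482ms=3/2b +323.741ms=3/4b
3) 971.223ms=9/4b +323.741ms=3/4b
4) 1294.964ms=3b +323.741ms=3/4b
5) 1618.705ms=15/4b +323.741ms=3/4b
6) 1942.446ms=9/2b +647.482ms=3/2b
Σ=6b of 6 (139bpm 3/8) — PASS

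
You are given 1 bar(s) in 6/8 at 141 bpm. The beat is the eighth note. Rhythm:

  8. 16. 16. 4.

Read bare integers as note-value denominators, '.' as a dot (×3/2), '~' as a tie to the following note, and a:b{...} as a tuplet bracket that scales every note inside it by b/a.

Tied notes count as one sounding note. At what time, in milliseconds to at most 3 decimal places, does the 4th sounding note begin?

note 4 onset = 3b = 1276.596ms

1. 0.0ms @ 0 + 638.298ms (3/2)
2. 638.298ms @ 3/2 + 319.149ms (3/4)
3. 957.447ms @ 9/4 + 319.149ms (3/4)
4. 1276.596ms @ 3 + 1276.596ms (3)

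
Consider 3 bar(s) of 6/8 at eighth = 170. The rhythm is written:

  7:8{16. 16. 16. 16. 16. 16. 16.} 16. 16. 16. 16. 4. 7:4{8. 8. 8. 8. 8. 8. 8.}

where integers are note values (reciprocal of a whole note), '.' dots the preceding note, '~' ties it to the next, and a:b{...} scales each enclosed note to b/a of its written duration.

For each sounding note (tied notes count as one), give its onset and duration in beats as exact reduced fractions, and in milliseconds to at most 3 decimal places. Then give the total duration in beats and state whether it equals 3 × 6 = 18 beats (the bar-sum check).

1) 0.0ms=0b +302.521ms=6/7b
2) 302.521ms=6/7b +302.521ms=6/7b
3) 605.042ms=12/7b +302.521ms=6/7b
4) 907.563ms=18/7b +302.521ms=6/7b
5) 1210.084ms=24/7b +302.521ms=6/7b
6) 1512.605ms=30/7b +302.521ms=6/7b
7) 1815.126ms=36/7b +302.521ms=6/7b
8) 2117.647ms=6b +264.706ms=3/4b
9) 2382.353ms=27/4b +264.706ms=3/4b
10) 2647.059ms=15/2b +264.706ms=3/4b
11) 2911.765ms=33/4b +264.706ms=3/4b
12) 3176.471ms=9b +1058.824ms=3b
13) 4235.294ms=12b +302.521ms=6/7b
14) 4537.815ms=90/7b +302.521ms=6/7b
15) 4840.336ms=96/7b +302.521ms=6/7b
16) 5142.857ms=102/7b +302.521ms=6/7b
17) 5445.378ms=108/7b +302.521ms=6/7b
18) 5747.899ms=114/7b +302.521ms=6/7b
19) 6050.42ms=120/7b +302.521ms=6/7b
Σ=18b of 18 (170bpm 6/8) — PASS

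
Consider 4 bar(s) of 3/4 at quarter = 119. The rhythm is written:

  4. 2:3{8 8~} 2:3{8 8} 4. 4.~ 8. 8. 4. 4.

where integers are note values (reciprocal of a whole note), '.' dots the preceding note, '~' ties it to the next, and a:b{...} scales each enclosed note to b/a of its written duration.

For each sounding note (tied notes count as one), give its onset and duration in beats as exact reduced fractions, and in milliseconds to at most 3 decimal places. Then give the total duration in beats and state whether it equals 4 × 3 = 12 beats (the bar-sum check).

1) 0.0ms=0b +756.303ms=3/2b
2) 756.303ms=3/2b +378.151ms=3/4b
3) 1134.454ms=9/4b +756.303ms=3/2b
4) 1890.756ms=15/4b +378.151ms=3/4b
5) 2268.908ms=9/2b +756.303ms=3/2b
6) 3025.21ms=6b +1134.454ms=9/4b
7) 4159.664ms=33/4b +378.151ms=3/4b
8) 4537.815ms=9b +756.303ms=3/2b
9) 5294.118ms=21/2b +756.303ms=3/2b
Σ=12b of 12 (119bpm 3/4) — PASS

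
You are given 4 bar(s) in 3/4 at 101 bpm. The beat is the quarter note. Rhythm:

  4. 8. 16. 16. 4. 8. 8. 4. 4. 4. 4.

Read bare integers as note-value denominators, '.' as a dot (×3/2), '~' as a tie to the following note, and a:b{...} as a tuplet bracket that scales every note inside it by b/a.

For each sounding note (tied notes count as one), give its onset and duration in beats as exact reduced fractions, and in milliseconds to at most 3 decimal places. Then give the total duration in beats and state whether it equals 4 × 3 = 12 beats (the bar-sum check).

1) 0.0ms=0b +891.089ms=3/2b
2) 891.089ms=3/2b +445.545ms=3/4b
3) 1336.634ms=9/4b +222.772ms=3/8b
4) 1559.406ms=21/8b +222.772ms=3/8b
5) 1782.178ms=3b +891.089ms=3/2b
6) 2673.267ms=9/2b +445.545ms=3/4b
7) 3118.812ms=21/4b +445.545ms=3/4b
8) 3564.356ms=6b +891.089ms=3/2b
9) 4455.446ms=15/2b +891.089ms=3/2b
10) 5346.535ms=9b +891.089ms=3/2b
11) 6237.624ms=21/2b +891.089ms=3/2b
Σ=12b of 12 (101bpm 3/4) — PASS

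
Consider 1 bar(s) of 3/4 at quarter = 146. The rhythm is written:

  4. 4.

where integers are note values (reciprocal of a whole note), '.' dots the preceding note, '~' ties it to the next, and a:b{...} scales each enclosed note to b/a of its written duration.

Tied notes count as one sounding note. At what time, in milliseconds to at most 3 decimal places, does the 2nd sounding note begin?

note 2 onset = 3/2b = 616.438ms

1. 0.0ms @ 0 + 616.438ms (3/2)
2. 616.438ms @ 3/2 + 616.438ms (3/2)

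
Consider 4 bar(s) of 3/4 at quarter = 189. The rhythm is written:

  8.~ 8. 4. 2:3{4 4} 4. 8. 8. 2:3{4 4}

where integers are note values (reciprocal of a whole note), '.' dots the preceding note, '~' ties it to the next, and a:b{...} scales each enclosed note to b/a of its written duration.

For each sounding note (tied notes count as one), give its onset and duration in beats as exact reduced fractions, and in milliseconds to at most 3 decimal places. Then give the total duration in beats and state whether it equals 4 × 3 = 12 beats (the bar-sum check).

1) 0.0ms=0b +476.19ms=3/2b
2) 476.19ms=3/2b +476.19ms=3/2b
3) 952.381ms=3b +476.19ms=3/2b
4) 1428.571ms=9/2b +476.19ms=3/2b
5) 1904.762ms=6b +476.19ms=3/2b
6) 2380.952ms=15/2b +238.095ms=3/4b
7) 2619.048ms=33/4b +238.095ms=3/4b
8) 2857.143ms=9b +476.19ms=3/2b
9) 3333.333ms=21/2b +476.19ms=3/2b
Σ=12b of 12 (189bpm 3/4) — PASS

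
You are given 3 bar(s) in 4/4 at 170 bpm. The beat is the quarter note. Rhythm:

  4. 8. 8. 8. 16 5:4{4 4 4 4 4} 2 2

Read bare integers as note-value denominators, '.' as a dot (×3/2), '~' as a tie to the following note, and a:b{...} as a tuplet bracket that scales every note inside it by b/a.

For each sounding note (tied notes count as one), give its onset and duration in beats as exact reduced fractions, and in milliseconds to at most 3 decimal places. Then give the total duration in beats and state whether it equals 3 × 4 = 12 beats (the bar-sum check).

1) 0.0ms=0b +529.412ms=3/2b
2) 529.412ms=3/2b +264.706ms=3/4b
3) 794.118ms=9/4b +264.706ms=3/4b
4) 1058.824ms=3b +264.706ms=3/4b
5) 1323.529ms=15/4b +88.235ms=1/4b
6) 1411.765ms=4b +282.353ms=4/5b
7) 1694.118ms=24/5b +282.353ms=4/5b
8) 1976.471ms=28/5b +282.353ms=4/5b
9) 2258.824ms=32/5b +282.353ms=4/5b
10) 2541.176ms=36/5b +282.353ms=4/5b
11) 2823.529ms=8b +705.882ms=2b
12) 3529.412ms=10b +705.882ms=2b
Σ=12b of 12 (170bpm 4/4) — PASS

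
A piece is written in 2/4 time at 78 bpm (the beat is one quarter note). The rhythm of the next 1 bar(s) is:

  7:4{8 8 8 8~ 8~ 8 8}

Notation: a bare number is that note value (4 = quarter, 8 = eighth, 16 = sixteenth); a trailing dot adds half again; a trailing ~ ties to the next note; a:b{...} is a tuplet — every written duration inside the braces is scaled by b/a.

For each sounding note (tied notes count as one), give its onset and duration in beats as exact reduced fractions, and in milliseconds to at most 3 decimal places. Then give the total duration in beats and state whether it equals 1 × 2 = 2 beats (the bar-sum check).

1) 0.0ms=0b +219.78ms=2/7b
2) 219.78ms=2/7b +219.78ms=2/7b
3) 439.56ms=4/7b +219.78ms=2/7b
4) 659.341ms=6/7b +659.341ms=6/7b
5) 1318.681ms=12/7b +219.78ms=2/7b
Σ=2b of 2 (78bpm 2/4) — PASS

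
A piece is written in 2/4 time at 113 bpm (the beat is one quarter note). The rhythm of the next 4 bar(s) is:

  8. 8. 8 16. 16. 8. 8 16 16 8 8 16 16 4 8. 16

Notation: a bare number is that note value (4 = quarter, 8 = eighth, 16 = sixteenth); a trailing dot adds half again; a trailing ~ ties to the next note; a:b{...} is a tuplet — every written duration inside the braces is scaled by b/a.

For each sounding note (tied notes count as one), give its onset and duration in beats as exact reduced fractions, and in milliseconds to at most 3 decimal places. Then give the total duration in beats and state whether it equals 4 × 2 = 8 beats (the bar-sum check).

1) 0.0ms=0b +398.23ms=3/4b
2) 398.23ms=3/4b +398.23ms=3/4b
3) 796.46ms=3/2b +265.487ms=1/2b
4) 1061.947ms=2b +199.115ms=3/8b
5) 1261.062ms=19/8b +199.115ms=3/8b
6) 1460.177ms=11/4b +398.23ms=3/4b
7) 1858.407ms=7/2b +265.487ms=1/2b
8) 2123.894ms=4b +132.743ms=1/4b
9) 2256.637ms=17/4b +132.743ms=1/4b
10) 2389.381ms=9/2b +265.487ms=1/2b
11) 2654.867ms=5b +265.487ms=1/2b
12) 2920.354ms=11/2b +132.743ms=1/4b
13) 3053.097ms=23/4b +132.743ms=1/4b
14) 3185.841ms=6b +530.973ms=1b
15) 3716.814ms=7b +398.23ms=3/4b
16) 4115.044ms=31/4b +132.743ms=1/4b
Σ=8b of 8 (113bpm 2/4) — PASS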